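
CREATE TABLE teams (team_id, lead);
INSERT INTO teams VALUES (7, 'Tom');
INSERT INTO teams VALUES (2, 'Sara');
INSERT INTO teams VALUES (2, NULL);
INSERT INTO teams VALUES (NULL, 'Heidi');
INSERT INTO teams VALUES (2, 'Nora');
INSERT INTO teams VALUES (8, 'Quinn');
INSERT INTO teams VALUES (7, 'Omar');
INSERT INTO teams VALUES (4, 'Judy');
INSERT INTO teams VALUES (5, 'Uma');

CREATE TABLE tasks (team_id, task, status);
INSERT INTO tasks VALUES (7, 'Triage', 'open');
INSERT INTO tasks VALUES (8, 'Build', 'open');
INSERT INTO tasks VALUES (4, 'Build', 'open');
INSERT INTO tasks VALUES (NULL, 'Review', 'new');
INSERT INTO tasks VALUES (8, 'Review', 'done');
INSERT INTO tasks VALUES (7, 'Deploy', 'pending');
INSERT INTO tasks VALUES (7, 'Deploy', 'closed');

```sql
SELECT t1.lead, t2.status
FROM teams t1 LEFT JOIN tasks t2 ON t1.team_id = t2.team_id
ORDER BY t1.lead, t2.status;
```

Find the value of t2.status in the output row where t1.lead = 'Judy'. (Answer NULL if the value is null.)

LEFT JOIN keeps every row from `teams`; unmatched rows get NULL for `tasks`'s columns.
Matching on t1.team_id = t2.team_id. A NULL in a compared column never satisfies the condition.
- t1 row (team_id=7): matches 3 t2 row(s) → 3 output row(s).
- t1 row (team_id=2): no match → kept, t2 columns NULL.
- t1 row (team_id=2): no match → kept, t2 columns NULL.
- t1 row (team_id=NULL): no match → kept, t2 columns NULL.
- t1 row (team_id=2): no match → kept, t2 columns NULL.
- t1 row (team_id=8): matches 2 t2 row(s) → 2 output row(s).
- t1 row (team_id=7): matches 3 t2 row(s) → 3 output row(s).
- t1 row (team_id=4): matches 1 t2 row(s) → 1 output row(s).
- t1 row (team_id=5): no match → kept, t2 columns NULL.

open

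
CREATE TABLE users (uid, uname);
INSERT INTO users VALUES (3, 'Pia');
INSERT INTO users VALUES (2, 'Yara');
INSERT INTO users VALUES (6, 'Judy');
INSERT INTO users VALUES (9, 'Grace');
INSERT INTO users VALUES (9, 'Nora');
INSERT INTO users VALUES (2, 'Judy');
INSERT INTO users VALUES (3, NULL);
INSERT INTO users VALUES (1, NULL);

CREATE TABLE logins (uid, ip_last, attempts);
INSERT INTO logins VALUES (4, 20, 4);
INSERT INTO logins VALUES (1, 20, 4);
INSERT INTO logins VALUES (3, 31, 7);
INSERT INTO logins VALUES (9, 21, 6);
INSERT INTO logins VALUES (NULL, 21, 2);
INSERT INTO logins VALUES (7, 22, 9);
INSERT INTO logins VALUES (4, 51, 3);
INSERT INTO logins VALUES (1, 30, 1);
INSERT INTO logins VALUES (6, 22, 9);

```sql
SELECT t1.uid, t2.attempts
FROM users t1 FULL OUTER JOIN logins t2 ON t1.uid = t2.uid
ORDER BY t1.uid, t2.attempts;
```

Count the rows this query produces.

FULL OUTER JOIN keeps every row from both sides; unmatched rows get NULL for the other side's columns.
Matching on t1.uid = t2.uid. A NULL in a compared column never satisfies the condition.
- t1[0] uid=3 → 1 match(es) in t2 → 1 row(s).
- t1[1] uid=2 → no match; kept with NULLs on the t2 side.
- t1[2] uid=6 → 1 match(es) in t2 → 1 row(s).
- t1[3] uid=9 → 1 match(es) in t2 → 1 row(s).
- t1[4] uid=9 → 1 match(es) in t2 → 1 row(s).
- t1[5] uid=2 → no match; kept with NULLs on the t2 side.
- t1[6] uid=3 → 1 match(es) in t2 → 1 row(s).
- t1[7] uid=1 → 2 match(es) in t2 → 2 row(s).
- plus 4 unmatched t2 row(s), each kept with NULL t1 columns.
Total: 7 matched + 6 padded = 13 rows.

13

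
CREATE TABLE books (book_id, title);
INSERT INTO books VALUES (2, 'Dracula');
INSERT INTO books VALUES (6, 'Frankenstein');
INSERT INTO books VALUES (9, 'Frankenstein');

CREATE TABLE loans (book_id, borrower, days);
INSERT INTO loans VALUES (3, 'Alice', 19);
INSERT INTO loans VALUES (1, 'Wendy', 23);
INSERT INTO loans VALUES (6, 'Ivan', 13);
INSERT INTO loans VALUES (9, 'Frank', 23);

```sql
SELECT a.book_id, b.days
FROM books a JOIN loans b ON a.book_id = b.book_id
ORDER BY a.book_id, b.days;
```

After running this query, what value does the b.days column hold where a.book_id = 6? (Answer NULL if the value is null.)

13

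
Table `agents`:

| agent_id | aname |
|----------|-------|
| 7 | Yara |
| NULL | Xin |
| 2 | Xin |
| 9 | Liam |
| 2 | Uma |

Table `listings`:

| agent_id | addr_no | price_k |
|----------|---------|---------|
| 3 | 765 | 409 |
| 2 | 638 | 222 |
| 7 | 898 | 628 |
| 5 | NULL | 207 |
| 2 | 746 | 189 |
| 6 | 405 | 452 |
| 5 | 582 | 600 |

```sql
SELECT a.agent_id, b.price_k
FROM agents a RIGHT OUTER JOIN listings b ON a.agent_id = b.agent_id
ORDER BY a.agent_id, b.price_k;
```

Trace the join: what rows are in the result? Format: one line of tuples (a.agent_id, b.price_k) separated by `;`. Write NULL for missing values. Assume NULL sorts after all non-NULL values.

(2, 189); (2, 189); (2, 222); (2, 222); (7, 628); (NULL, 207); (NULL, 409); (NULL, 452); (NULL, 600)

RIGHT JOIN keeps every row from `listings`; unmatched rows get NULL for `agents`'s columns.
Matching on a.agent_id = b.agent_id. A NULL in a compared column never satisfies the condition.
- a row (agent_id=7): matches 1 b row(s) → 1 output row(s).
- a row (agent_id=NULL): no match.
- a row (agent_id=2): matches 2 b row(s) → 2 output row(s).
- a row (agent_id=9): no match.
- a row (agent_id=2): matches 2 b row(s) → 2 output row(s).
- 4 row(s) from b found no a partner → padded with NULL.
After projecting and ordering:
a.agent_id | b.price_k
2 | 189
2 | 189
2 | 222
2 | 222
7 | 628
NULL | 207
NULL | 409
NULL | 452
NULL | 600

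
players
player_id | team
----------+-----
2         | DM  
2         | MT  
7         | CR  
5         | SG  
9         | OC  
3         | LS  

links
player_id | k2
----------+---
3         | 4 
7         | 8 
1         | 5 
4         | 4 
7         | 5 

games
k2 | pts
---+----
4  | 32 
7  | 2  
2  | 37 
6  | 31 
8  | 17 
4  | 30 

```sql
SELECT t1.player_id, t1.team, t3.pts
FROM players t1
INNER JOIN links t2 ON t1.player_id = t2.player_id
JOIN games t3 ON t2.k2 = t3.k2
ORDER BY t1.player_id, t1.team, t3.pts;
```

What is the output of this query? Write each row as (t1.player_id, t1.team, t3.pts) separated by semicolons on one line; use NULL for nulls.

Joins associate left-to-right: players INNER JOIN links on player_id gives 3 intermediate row(s).
Then INNER JOIN `games t3` on k2: keep only rows whose t2.k2 appears in t3.

(3, LS, 30); (3, LS, 32); (7, CR, 17)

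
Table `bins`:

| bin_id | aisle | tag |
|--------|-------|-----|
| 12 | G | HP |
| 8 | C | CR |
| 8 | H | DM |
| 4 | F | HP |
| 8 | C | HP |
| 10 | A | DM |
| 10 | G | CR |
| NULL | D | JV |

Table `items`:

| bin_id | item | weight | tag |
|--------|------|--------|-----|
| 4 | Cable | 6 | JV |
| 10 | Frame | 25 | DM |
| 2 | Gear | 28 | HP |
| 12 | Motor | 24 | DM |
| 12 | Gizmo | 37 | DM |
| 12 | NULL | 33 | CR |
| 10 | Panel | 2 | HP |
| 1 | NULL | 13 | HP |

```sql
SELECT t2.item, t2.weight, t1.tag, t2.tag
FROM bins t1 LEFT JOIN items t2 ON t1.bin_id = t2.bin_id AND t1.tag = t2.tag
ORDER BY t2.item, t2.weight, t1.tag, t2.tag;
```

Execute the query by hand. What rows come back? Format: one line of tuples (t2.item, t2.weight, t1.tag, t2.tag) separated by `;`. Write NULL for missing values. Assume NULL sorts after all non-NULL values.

LEFT JOIN keeps every row from `bins`; unmatched rows get NULL for `items`'s columns.
Matching on t1.bin_id = t2.bin_id AND t1.tag = t2.tag. A NULL in a compared column never satisfies the condition.
- t1 row (bin_id=12, tag=HP): no match → kept, t2 columns NULL.
- t1 row (bin_id=8, tag=CR): no match → kept, t2 columns NULL.
- t1 row (bin_id=8, tag=DM): no match → kept, t2 columns NULL.
- t1 row (bin_id=4, tag=HP): no match → kept, t2 columns NULL.
- t1 row (bin_id=8, tag=HP): no match → kept, t2 columns NULL.
- t1 row (bin_id=10, tag=DM): matches 1 t2 row(s) → 1 output row(s).
- t1 row (bin_id=10, tag=CR): no match → kept, t2 columns NULL.
- t1 row (bin_id=NULL, tag=JV): no match → kept, t2 columns NULL.
After projecting and ordering:
t2.item | t2.weight | t1.tag | t2.tag
Frame | 25 | DM | DM
NULL | NULL | CR | NULL
NULL | NULL | CR | NULL
NULL | NULL | DM | NULL
NULL | NULL | HP | NULL
NULL | NULL | HP | NULL
NULL | NULL | HP | NULL
NULL | NULL | JV | NULL

(Frame, 25, DM, DM); (NULL, NULL, CR, NULL); (NULL, NULL, CR, NULL); (NULL, NULL, DM, NULL); (NULL, NULL, HP, NULL); (NULL, NULL, HP, NULL); (NULL, NULL, HP, NULL); (NULL, NULL, JV, NULL)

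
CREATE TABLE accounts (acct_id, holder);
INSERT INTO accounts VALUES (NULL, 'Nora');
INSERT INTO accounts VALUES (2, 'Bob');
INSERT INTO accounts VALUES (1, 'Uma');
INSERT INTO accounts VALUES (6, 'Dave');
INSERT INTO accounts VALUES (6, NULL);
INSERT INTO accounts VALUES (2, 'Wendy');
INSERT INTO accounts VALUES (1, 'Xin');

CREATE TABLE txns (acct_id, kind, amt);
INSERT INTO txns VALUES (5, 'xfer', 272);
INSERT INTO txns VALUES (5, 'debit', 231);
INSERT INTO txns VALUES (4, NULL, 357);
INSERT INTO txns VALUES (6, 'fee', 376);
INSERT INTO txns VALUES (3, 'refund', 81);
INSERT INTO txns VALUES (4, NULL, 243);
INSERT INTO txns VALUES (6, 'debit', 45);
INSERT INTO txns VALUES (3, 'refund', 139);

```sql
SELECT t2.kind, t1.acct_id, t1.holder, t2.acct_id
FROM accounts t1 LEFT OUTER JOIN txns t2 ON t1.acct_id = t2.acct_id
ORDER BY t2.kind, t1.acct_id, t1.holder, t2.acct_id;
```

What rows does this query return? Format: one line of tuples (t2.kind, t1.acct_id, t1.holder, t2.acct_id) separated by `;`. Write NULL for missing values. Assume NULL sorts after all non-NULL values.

(debit, 6, Dave, 6); (debit, 6, NULL, 6); (fee, 6, Dave, 6); (fee, 6, NULL, 6); (NULL, 1, Uma, NULL); (NULL, 1, Xin, NULL); (NULL, 2, Bob, NULL); (NULL, 2, Wendy, NULL); (NULL, NULL, Nora, NULL)

LEFT JOIN keeps every row from `accounts`; unmatched rows get NULL for `txns`'s columns.
Matching on t1.acct_id = t2.acct_id. A NULL in a compared column never satisfies the condition.
Matched pairs: 4; unmatched t1 rows kept: 5.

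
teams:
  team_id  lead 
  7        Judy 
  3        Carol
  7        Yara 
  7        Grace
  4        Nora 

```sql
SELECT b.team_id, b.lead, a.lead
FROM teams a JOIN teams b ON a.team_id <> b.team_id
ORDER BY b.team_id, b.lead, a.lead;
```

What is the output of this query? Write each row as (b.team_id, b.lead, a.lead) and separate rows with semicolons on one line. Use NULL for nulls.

(3, Carol, Grace); (3, Carol, Judy); (3, Carol, Nora); (3, Carol, Yara); (4, Nora, Carol); (4, Nora, Grace); (4, Nora, Judy); (4, Nora, Yara); (7, Grace, Carol); (7, Grace, Nora); (7, Judy, Carol); (7, Judy, Nora); (7, Yara, Carol); (7, Yara, Nora)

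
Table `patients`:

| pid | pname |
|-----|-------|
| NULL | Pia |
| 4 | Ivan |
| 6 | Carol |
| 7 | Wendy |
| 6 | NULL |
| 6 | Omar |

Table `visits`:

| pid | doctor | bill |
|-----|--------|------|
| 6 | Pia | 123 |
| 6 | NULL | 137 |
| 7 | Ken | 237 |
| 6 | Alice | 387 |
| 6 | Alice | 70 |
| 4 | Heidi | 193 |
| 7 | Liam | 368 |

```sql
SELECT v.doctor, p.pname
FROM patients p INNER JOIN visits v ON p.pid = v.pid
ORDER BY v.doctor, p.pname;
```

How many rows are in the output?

INNER JOIN keeps only pairs where the ON condition holds.
Matching on p.pid = v.pid. A NULL in a compared column never satisfies the condition.
- p (pid=NULL) has no partner → excluded.
- p (pid=4) pairs with 1 row(s) of v.
- p (pid=6) pairs with 4 row(s) of v.
- p (pid=7) pairs with 2 row(s) of v.
- p (pid=6) pairs with 4 row(s) of v.
- p (pid=6) pairs with 4 row(s) of v.
Total: 15 rows.

15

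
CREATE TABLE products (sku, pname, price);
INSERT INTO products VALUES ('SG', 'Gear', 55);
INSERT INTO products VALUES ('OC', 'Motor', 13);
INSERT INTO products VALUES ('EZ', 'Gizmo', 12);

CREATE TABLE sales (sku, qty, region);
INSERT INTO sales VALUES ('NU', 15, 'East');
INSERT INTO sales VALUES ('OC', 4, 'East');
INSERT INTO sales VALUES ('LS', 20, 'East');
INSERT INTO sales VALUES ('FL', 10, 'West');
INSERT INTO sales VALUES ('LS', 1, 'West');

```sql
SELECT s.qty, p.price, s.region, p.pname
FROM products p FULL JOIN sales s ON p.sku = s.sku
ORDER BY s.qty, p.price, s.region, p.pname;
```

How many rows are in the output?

7

FULL OUTER JOIN keeps every row from both sides; unmatched rows get NULL for the other side's columns.
Matching on p.sku = s.sku.
- sku=SG: no s row matches, row kept with s columns NULL.
- sku=OC: 1 matching s row(s), so 1 row(s) emitted.
- sku=EZ: no s row matches, row kept with s columns NULL.
- plus 4 unmatched s row(s), each kept with NULL p columns.
Total: 1 matched + 6 padded = 7 rows.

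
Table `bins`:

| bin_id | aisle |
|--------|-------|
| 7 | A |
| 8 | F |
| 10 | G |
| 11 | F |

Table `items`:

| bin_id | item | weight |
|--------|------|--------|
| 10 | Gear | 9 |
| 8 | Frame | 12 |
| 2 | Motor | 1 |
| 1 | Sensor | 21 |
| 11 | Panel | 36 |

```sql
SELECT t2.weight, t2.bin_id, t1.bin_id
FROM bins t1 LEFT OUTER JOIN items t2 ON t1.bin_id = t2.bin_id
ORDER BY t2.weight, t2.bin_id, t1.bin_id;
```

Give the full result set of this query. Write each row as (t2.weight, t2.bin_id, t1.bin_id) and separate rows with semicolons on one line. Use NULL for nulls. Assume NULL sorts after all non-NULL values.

LEFT JOIN keeps every row from `bins`; unmatched rows get NULL for `items`'s columns.
Matching on t1.bin_id = t2.bin_id.
- bin_id=7: no t2 row matches, row kept with t2 columns NULL.
- bin_id=8: 1 matching t2 row(s), so 1 row(s) emitted.
- bin_id=10: 1 matching t2 row(s), so 1 row(s) emitted.
- bin_id=11: 1 matching t2 row(s), so 1 row(s) emitted.
After projecting and ordering:
t2.weight | t2.bin_id | t1.bin_id
9 | 10 | 10
12 | 8 | 8
36 | 11 | 11
NULL | NULL | 7

(9, 10, 10); (12, 8, 8); (36, 11, 11); (NULL, NULL, 7)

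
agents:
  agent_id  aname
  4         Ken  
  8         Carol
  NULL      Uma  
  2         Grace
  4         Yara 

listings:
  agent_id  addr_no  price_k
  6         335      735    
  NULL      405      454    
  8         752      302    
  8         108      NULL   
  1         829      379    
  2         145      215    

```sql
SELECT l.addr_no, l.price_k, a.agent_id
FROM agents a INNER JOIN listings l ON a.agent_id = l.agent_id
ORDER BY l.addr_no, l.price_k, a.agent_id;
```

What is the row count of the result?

INNER JOIN keeps only pairs where the ON condition holds.
Matching on a.agent_id = l.agent_id. A NULL in a compared column never satisfies the condition.
- agent_id=4: no matching l row, dropped.
- agent_id=8: 2 matching l row(s), so 2 row(s) emitted.
- agent_id=NULL: no matching l row, dropped.
- agent_id=2: 1 matching l row(s), so 1 row(s) emitted.
- agent_id=4: no matching l row, dropped.
Total: 3 rows.

3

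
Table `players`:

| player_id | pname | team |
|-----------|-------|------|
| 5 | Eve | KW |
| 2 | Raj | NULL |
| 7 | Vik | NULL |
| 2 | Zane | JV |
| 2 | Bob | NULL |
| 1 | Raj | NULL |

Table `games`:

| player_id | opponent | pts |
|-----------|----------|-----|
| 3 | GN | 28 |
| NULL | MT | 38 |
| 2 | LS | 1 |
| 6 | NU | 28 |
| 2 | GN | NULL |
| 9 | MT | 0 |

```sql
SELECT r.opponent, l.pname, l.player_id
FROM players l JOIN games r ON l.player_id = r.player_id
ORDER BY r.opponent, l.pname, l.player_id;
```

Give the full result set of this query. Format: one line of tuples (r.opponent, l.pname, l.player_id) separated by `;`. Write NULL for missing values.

INNER JOIN keeps only pairs where the ON condition holds.
Matching on l.player_id = r.player_id. A NULL in a compared column never satisfies the condition.
- player_id=5: no matching r row, dropped.
- player_id=2: 2 matching r row(s), so 2 row(s) emitted.
- player_id=7: no matching r row, dropped.
- player_id=2: 2 matching r row(s), so 2 row(s) emitted.
- player_id=2: 2 matching r row(s), so 2 row(s) emitted.
- player_id=1: no matching r row, dropped.
After projecting and ordering:
r.opponent | l.pname | l.player_id
GN | Bob | 2
GN | Raj | 2
GN | Zane | 2
LS | Bob | 2
LS | Raj | 2
LS | Zane | 2

(GN, Bob, 2); (GN, Raj, 2); (GN, Zane, 2); (LS, Bob, 2); (LS, Raj, 2); (LS, Zane, 2)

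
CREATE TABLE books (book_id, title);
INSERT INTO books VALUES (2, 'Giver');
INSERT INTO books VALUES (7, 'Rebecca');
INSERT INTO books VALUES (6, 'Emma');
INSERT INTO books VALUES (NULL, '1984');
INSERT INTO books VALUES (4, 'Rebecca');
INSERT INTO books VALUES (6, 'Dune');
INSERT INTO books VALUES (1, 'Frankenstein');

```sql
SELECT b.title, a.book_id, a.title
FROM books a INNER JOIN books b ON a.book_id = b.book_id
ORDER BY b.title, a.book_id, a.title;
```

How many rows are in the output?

INNER JOIN keeps only pairs where the ON condition holds.
Matching on a.book_id = b.book_id. A NULL in a compared column never satisfies the condition.
- a (book_id=2) pairs with 1 row(s) of b.
- a (book_id=7) pairs with 1 row(s) of b.
- a (book_id=6) pairs with 2 row(s) of b.
- a (book_id=NULL) has no partner → excluded.
- a (book_id=4) pairs with 1 row(s) of b.
- a (book_id=6) pairs with 2 row(s) of b.
- a (book_id=1) pairs with 1 row(s) of b.
Total: 8 rows.

8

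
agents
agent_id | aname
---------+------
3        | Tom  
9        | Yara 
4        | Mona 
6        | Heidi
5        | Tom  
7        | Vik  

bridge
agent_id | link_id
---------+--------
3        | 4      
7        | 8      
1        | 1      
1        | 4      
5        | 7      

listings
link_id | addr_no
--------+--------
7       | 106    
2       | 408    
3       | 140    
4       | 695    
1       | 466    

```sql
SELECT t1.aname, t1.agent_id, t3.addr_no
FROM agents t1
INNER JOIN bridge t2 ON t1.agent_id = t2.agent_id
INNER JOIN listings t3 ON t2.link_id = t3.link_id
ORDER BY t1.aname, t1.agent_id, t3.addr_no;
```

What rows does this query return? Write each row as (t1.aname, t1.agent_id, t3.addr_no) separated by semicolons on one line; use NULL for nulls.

Evaluate left to right. First `agents t1 INNER JOIN bridge t2` on agent_id: 3 row(s).
Then INNER JOIN `listings t3` on link_id: keep only rows whose t2.link_id appears in t3.

(Tom, 3, 695); (Tom, 5, 106)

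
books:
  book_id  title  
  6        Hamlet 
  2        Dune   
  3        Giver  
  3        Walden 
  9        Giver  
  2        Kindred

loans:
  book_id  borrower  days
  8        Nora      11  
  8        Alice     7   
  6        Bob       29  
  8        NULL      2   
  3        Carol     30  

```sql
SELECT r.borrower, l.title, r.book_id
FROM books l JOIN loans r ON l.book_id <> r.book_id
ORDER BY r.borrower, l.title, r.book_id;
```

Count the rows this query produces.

27

INNER JOIN keeps only pairs where the ON condition holds.
Matching on l.book_id <> r.book_id.
- l[0] book_id=6 → 4 match(es) in r → 4 row(s).
- l[1] book_id=2 → 5 match(es) in r → 5 row(s).
- l[2] book_id=3 → 4 match(es) in r → 4 row(s).
- l[3] book_id=3 → 4 match(es) in r → 4 row(s).
- l[4] book_id=9 → 5 match(es) in r → 5 row(s).
- l[5] book_id=2 → 5 match(es) in r → 5 row(s).
Total: 27 rows.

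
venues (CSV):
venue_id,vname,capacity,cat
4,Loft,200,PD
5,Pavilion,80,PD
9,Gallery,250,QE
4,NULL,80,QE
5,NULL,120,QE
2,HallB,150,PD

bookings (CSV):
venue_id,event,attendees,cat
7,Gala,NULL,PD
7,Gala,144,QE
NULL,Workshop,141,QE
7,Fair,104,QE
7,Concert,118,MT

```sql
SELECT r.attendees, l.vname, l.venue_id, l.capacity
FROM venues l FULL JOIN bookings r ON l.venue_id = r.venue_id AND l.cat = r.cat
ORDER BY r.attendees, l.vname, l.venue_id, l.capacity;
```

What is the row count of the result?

FULL OUTER JOIN keeps every row from both sides; unmatched rows get NULL for the other side's columns.
Matching on l.venue_id = r.venue_id AND l.cat = r.cat. A NULL in a compared column never satisfies the condition.
Matched pairs: 0; unmatched l rows kept: 6; unmatched r rows kept: 5.
Total: 0 matched + 11 padded = 11 rows.

11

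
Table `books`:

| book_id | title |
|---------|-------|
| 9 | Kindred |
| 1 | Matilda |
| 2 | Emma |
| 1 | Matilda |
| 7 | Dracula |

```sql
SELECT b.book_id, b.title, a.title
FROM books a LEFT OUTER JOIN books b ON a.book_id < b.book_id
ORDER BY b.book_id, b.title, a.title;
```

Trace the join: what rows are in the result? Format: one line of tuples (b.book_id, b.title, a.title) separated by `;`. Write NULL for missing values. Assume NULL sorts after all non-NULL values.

(2, Emma, Matilda); (2, Emma, Matilda); (7, Dracula, Emma); (7, Dracula, Matilda); (7, Dracula, Matilda); (9, Kindred, Dracula); (9, Kindred, Emma); (9, Kindred, Matilda); (9, Kindred, Matilda); (NULL, NULL, Kindred)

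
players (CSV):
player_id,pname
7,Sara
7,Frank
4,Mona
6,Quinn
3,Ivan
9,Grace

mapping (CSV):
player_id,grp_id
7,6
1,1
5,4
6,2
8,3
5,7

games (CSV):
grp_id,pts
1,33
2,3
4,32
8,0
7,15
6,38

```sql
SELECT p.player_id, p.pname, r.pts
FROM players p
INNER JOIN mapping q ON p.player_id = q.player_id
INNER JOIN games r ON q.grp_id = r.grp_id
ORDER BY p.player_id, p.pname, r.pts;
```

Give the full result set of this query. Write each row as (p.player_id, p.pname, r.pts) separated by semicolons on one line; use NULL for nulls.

Step 1 — p INNER JOIN q on player_id → 3 row(s).
Then INNER JOIN `games r` on grp_id: keep only rows whose q.grp_id appears in r.

(6, Quinn, 3); (7, Frank, 38); (7, Sara, 38)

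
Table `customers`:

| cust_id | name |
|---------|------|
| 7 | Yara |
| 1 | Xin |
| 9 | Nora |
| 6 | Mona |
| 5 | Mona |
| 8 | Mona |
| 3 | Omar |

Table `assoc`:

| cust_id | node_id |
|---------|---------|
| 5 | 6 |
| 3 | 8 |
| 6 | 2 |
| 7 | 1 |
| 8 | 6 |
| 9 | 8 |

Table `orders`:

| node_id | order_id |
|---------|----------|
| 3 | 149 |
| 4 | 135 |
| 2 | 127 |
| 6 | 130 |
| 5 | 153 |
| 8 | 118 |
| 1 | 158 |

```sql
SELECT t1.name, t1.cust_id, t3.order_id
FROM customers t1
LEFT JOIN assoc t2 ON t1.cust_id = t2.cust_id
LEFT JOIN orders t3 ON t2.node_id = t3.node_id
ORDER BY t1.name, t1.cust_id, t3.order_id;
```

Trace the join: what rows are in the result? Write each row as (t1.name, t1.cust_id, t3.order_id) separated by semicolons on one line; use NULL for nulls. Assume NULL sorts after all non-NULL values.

Step 1 — t1 LEFT JOIN t2 on cust_id → 7 row(s).
Then LEFT JOIN `orders t3` on node_id: each of those 7 rows is kept; rows whose t2.node_id has no match in t3 get NULL for t3's columns.

(Mona, 5, 130); (Mona, 6, 127); (Mona, 8, 130); (Nora, 9, 118); (Omar, 3, 118); (Xin, 1, NULL); (Yara, 7, 158)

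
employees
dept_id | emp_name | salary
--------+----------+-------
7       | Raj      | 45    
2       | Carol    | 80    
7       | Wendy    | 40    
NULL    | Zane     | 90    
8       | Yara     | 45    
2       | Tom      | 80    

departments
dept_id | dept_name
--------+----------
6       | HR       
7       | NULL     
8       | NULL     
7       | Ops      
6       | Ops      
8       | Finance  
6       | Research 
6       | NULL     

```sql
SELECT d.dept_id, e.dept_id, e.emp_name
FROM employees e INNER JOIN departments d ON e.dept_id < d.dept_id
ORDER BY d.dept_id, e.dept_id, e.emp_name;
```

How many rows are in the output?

20

INNER JOIN keeps only pairs where the ON condition holds.
Matching on e.dept_id < d.dept_id. A NULL in a compared column never satisfies the condition.
- dept_id=7: 2 matching d row(s), so 2 row(s) emitted.
- dept_id=2: 8 matching d row(s), so 8 row(s) emitted.
- dept_id=7: 2 matching d row(s), so 2 row(s) emitted.
- dept_id=NULL: no matching d row, dropped.
- dept_id=8: no matching d row, dropped.
- dept_id=2: 8 matching d row(s), so 8 row(s) emitted.
Total: 20 rows.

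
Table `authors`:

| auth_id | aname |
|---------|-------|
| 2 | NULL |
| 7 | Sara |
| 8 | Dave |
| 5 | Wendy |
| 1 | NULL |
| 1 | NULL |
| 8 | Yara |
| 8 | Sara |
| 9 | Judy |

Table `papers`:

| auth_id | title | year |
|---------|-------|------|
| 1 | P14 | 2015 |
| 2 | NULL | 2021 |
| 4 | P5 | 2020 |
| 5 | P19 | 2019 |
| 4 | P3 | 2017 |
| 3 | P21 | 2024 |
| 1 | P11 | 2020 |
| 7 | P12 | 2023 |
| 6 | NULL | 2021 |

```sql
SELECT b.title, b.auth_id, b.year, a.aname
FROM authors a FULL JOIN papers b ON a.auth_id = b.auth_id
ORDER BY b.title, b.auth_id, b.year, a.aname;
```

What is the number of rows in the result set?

15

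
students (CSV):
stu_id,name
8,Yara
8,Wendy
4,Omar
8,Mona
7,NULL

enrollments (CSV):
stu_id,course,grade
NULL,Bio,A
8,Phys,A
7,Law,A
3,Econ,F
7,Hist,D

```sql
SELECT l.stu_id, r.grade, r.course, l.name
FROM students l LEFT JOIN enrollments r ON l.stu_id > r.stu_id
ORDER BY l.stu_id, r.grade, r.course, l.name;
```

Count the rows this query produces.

11

LEFT JOIN keeps every row from `students`; unmatched rows get NULL for `enrollments`'s columns.
Matching on l.stu_id > r.stu_id. A NULL in a compared column never satisfies the condition.
Matched pairs: 11; unmatched l rows kept: 0.
Total: 11 rows.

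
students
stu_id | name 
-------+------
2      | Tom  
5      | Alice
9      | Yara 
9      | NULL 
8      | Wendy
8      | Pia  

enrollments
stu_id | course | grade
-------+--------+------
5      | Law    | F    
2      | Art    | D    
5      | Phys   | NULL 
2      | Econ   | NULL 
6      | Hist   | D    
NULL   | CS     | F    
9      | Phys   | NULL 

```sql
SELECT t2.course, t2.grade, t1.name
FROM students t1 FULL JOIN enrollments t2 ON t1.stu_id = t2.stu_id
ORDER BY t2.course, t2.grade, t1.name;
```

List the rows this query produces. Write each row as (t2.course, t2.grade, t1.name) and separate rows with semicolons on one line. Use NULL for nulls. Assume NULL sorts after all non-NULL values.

(Art, D, Tom); (CS, F, NULL); (Econ, NULL, Tom); (Hist, D, NULL); (Law, F, Alice); (Phys, NULL, Alice); (Phys, NULL, Yara); (Phys, NULL, NULL); (NULL, NULL, Pia); (NULL, NULL, Wendy)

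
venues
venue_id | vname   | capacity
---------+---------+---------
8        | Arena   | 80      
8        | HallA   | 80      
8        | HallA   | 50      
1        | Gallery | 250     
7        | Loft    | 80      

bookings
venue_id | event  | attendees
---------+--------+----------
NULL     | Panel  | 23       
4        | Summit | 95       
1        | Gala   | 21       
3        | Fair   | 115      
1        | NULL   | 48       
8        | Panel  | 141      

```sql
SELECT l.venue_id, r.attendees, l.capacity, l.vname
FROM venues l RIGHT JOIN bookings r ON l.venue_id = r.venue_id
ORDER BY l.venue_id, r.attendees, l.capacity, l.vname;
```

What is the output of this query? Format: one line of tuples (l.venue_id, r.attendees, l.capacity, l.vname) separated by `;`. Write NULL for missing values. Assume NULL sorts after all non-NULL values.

RIGHT JOIN keeps every row from `bookings`; unmatched rows get NULL for `venues`'s columns.
Matching on l.venue_id = r.venue_id. A NULL in a compared column never satisfies the condition.
- l row (venue_id=8): matches 1 r row(s) → 1 output row(s).
- l row (venue_id=8): matches 1 r row(s) → 1 output row(s).
- l row (venue_id=8): matches 1 r row(s) → 1 output row(s).
- l row (venue_id=1): matches 2 r row(s) → 2 output row(s).
- l row (venue_id=7): no match.
- plus 3 unmatched r row(s), each kept with NULL l columns.
After projecting and ordering:
l.venue_id | r.attendees | l.capacity | l.vname
1 | 21 | 250 | Gallery
1 | 48 | 250 | Gallery
8 | 141 | 50 | HallA
8 | 141 | 80 | Arena
8 | 141 | 80 | HallA
NULL | 23 | NULL | NULL
NULL | 95 | NULL | NULL
NULL | 115 | NULL | NULL

(1, 21, 250, Gallery); (1, 48, 250, Gallery); (8, 141, 50, HallA); (8, 141, 80, Arena); (8, 141, 80, HallA); (NULL, 23, NULL, NULL); (NULL, 95, NULL, NULL); (NULL, 115, NULL, NULL)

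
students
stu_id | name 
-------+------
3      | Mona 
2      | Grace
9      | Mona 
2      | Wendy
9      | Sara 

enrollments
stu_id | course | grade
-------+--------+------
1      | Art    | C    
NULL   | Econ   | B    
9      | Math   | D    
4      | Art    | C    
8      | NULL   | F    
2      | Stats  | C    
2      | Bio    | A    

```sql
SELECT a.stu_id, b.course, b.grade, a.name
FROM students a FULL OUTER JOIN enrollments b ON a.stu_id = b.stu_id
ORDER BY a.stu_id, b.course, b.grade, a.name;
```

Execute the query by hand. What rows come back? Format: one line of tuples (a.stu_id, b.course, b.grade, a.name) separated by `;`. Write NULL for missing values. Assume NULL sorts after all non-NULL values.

FULL OUTER JOIN keeps every row from both sides; unmatched rows get NULL for the other side's columns.
Matching on a.stu_id = b.stu_id. A NULL in a compared column never satisfies the condition.
Matched pairs: 6; unmatched a rows kept: 1; unmatched b rows kept: 4.

(2, Bio, A, Grace); (2, Bio, A, Wendy); (2, Stats, C, Grace); (2, Stats, C, Wendy); (3, NULL, NULL, Mona); (9, Math, D, Mona); (9, Math, D, Sara); (NULL, Art, C, NULL); (NULL, Art, C, NULL); (NULL, Econ, B, NULL); (NULL, NULL, F, NULL)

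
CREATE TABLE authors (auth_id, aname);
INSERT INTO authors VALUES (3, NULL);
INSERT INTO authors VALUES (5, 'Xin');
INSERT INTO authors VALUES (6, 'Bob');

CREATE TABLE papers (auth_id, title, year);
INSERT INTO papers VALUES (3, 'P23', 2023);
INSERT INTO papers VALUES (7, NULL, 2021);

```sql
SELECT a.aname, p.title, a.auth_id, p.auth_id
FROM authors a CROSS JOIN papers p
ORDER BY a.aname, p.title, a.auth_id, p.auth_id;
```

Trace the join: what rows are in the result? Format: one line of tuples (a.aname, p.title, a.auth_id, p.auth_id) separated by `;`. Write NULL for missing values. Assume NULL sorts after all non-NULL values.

(Bob, P23, 6, 3); (Bob, NULL, 6, 7); (Xin, P23, 5, 3); (Xin, NULL, 5, 7); (NULL, P23, 3, 3); (NULL, NULL, 3, 7)

CROSS JOIN pairs every row of `authors` with every row of `papers`: 3 × 2 = 6 rows.
After projecting and ordering:
a.aname | p.title | a.auth_id | p.auth_id
Bob | P23 | 6 | 3
Bob | NULL | 6 | 7
Xin | P23 | 5 | 3
Xin | NULL | 5 | 7
NULL | P23 | 3 | 3
NULL | NULL | 3 | 7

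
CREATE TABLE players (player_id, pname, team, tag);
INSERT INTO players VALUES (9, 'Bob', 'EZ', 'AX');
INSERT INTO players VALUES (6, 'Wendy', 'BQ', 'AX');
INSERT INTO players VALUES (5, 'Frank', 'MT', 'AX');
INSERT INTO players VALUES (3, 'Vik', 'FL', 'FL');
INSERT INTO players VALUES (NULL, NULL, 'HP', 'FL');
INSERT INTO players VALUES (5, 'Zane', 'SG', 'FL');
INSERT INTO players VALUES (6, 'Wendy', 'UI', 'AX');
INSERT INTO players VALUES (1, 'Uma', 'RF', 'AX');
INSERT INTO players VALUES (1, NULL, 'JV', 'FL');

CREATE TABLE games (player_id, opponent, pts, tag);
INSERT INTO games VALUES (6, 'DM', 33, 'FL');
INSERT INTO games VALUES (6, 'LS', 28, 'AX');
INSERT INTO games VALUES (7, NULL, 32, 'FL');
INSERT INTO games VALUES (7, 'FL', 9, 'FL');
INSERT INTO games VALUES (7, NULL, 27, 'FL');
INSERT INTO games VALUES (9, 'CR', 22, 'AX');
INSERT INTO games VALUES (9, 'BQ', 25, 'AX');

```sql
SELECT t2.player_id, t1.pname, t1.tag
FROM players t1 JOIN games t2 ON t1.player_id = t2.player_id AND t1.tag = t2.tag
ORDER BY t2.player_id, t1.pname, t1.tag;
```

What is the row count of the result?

4

INNER JOIN keeps only pairs where the ON condition holds.
Matching on t1.player_id = t2.player_id AND t1.tag = t2.tag. A NULL in a compared column never satisfies the condition.
Matched pairs: 4.
Total: 4 rows.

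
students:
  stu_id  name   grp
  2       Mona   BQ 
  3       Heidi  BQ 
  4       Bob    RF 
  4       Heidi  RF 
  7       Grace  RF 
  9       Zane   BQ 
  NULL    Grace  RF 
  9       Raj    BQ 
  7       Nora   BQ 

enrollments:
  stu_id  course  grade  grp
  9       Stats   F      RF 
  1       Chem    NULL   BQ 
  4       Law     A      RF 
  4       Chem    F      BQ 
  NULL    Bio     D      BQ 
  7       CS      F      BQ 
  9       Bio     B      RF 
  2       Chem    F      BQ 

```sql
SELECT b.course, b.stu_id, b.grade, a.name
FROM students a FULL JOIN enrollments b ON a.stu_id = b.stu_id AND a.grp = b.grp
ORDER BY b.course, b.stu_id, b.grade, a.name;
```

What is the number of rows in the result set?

14

FULL OUTER JOIN keeps every row from both sides; unmatched rows get NULL for the other side's columns.
Matching on a.stu_id = b.stu_id AND a.grp = b.grp. A NULL in a compared column never satisfies the condition.
Matched pairs: 4; unmatched a rows kept: 5; unmatched b rows kept: 5.
Total: 4 matched + 10 padded = 14 rows.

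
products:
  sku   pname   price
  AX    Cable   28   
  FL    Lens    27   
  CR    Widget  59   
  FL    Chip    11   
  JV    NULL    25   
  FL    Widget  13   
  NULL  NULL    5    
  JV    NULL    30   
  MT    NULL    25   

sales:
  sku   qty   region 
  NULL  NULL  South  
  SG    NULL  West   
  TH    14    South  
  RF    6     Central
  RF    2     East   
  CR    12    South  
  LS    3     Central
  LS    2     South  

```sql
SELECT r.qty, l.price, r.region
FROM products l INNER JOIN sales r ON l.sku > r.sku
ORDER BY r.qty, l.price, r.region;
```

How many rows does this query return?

INNER JOIN keeps only pairs where the ON condition holds.
Matching on l.sku > r.sku. A NULL in a compared column never satisfies the condition.
- l[0] sku=AX → no match; dropped.
- l[1] sku=FL → 1 match(es) in r → 1 row(s).
- l[2] sku=CR → no match; dropped.
- l[3] sku=FL → 1 match(es) in r → 1 row(s).
- l[4] sku=JV → 1 match(es) in r → 1 row(s).
- l[5] sku=FL → 1 match(es) in r → 1 row(s).
- l[6] sku=NULL → no match; dropped.
- l[7] sku=JV → 1 match(es) in r → 1 row(s).
- l[8] sku=MT → 3 match(es) in r → 3 row(s).
Total: 8 rows.

8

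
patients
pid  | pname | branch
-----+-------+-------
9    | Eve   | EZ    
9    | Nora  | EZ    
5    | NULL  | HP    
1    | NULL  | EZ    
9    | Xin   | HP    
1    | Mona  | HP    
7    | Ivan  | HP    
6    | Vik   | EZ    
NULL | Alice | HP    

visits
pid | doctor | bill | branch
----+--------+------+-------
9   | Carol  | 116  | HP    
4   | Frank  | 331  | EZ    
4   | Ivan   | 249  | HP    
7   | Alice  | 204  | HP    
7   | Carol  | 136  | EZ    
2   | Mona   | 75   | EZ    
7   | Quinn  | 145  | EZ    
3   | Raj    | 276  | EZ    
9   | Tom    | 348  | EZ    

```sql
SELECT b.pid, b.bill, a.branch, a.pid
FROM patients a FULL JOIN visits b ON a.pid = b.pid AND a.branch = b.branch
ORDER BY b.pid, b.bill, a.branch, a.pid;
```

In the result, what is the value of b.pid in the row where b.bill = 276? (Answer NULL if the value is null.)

FULL OUTER JOIN keeps every row from both sides; unmatched rows get NULL for the other side's columns.
Matching on a.pid = b.pid AND a.branch = b.branch. A NULL in a compared column never satisfies the condition.
- pid=9, branch=EZ: 1 matching b row(s), so 1 row(s) emitted.
- pid=9, branch=EZ: 1 matching b row(s), so 1 row(s) emitted.
- pid=5, branch=HP: no b row matches, row kept with b columns NULL.
- pid=1, branch=EZ: no b row matches, row kept with b columns NULL.
- pid=9, branch=HP: 1 matching b row(s), so 1 row(s) emitted.
- pid=1, branch=HP: no b row matches, row kept with b columns NULL.
- pid=7, branch=HP: 1 matching b row(s), so 1 row(s) emitted.
- pid=6, branch=EZ: no b row matches, row kept with b columns NULL.
- pid=NULL, branch=HP: no b row matches, row kept with b columns NULL.
- 6 b row(s) had no a match → kept, a columns NULL.

3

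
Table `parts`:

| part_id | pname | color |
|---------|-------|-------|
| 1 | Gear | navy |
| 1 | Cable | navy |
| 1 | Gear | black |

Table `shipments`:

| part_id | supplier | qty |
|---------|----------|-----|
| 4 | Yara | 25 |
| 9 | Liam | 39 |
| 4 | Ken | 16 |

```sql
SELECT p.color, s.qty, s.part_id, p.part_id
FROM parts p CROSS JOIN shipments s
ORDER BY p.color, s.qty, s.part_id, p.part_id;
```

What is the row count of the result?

CROSS JOIN pairs every row of `parts` with every row of `shipments`: 3 × 3 = 9 rows.

9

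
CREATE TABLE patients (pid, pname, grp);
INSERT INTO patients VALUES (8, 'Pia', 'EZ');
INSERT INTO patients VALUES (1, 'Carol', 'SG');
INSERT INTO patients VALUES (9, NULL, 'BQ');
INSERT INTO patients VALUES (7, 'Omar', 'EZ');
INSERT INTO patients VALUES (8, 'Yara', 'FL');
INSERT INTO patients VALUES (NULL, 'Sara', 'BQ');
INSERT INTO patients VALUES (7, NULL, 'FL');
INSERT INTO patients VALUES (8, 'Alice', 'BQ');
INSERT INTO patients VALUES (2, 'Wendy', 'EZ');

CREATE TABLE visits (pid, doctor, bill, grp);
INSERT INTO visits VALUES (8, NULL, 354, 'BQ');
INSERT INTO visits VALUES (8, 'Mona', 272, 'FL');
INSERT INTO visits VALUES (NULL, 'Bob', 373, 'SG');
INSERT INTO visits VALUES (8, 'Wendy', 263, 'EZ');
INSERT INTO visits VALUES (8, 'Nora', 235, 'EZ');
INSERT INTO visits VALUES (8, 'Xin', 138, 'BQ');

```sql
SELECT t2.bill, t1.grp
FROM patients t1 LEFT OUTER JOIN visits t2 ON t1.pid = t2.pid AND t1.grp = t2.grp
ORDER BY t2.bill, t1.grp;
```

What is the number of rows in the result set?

LEFT JOIN keeps every row from `patients`; unmatched rows get NULL for `visits`'s columns.
Matching on t1.pid = t2.pid AND t1.grp = t2.grp. A NULL in a compared column never satisfies the condition.
Matched pairs: 5; unmatched t1 rows kept: 6.
Total: 5 matched + 6 padded = 11 rows.

11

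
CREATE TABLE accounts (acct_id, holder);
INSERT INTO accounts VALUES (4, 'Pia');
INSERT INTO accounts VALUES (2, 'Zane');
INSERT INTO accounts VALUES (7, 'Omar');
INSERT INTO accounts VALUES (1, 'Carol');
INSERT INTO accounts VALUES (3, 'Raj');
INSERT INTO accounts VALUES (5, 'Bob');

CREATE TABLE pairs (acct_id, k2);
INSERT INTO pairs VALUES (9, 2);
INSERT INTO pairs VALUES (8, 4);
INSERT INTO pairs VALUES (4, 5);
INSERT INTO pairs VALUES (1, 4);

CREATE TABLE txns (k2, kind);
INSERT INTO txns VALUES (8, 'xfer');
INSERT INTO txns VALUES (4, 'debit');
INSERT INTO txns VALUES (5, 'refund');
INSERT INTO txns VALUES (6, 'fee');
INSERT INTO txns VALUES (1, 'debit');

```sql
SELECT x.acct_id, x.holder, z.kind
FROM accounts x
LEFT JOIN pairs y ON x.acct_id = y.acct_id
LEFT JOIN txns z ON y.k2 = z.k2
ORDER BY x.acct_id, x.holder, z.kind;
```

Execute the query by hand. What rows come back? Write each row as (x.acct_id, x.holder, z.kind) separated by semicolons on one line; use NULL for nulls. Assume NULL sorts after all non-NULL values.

Step 1 — x LEFT JOIN y on acct_id → 6 row(s).
Then LEFT JOIN `txns z` on k2: each of those 6 rows is kept; rows whose y.k2 has no match in z get NULL for z's columns.

(1, Carol, debit); (2, Zane, NULL); (3, Raj, NULL); (4, Pia, refund); (5, Bob, NULL); (7, Omar, NULL)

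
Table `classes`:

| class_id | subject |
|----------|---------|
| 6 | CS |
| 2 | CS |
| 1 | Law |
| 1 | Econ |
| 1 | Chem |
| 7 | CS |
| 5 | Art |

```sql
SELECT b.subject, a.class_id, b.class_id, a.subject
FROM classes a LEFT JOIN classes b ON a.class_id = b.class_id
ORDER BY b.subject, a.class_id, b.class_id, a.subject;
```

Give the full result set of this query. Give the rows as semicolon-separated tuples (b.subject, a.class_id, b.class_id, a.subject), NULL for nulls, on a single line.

LEFT JOIN keeps every row from `classes a`; unmatched rows get NULL for `classes b`'s columns.
Matching on a.class_id = b.class_id.
- a (class_id=6) pairs with 1 row(s) of b.
- a (class_id=2) pairs with 1 row(s) of b.
- a (class_id=1) pairs with 3 row(s) of b.
- a (class_id=1) pairs with 3 row(s) of b.
- a (class_id=1) pairs with 3 row(s) of b.
- a (class_id=7) pairs with 1 row(s) of b.
- a (class_id=5) pairs with 1 row(s) of b.

(Art, 5, 5, Art); (CS, 2, 2, CS); (CS, 6, 6, CS); (CS, 7, 7, CS); (Chem, 1, 1, Chem); (Chem, 1, 1, Econ); (Chem, 1, 1, Law); (Econ, 1, 1, Chem); (Econ, 1, 1, Econ); (Econ, 1, 1, Law); (Law, 1, 1, Chem); (Law, 1, 1, Econ); (Law, 1, 1, Law)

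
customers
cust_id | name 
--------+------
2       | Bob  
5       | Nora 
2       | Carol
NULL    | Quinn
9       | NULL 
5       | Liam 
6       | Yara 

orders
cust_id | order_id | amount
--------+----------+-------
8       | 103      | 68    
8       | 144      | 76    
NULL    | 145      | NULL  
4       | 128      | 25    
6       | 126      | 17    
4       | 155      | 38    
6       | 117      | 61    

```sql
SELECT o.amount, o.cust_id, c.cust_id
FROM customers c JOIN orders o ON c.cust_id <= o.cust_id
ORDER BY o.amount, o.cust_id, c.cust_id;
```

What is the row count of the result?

24

INNER JOIN keeps only pairs where the ON condition holds.
Matching on c.cust_id <= o.cust_id. A NULL in a compared column never satisfies the condition.
- c[0] cust_id=2 → 6 match(es) in o → 6 row(s).
- c[1] cust_id=5 → 4 match(es) in o → 4 row(s).
- c[2] cust_id=2 → 6 match(es) in o → 6 row(s).
- c[3] cust_id=NULL → no match; dropped.
- c[4] cust_id=9 → no match; dropped.
- c[5] cust_id=5 → 4 match(es) in o → 4 row(s).
- c[6] cust_id=6 → 4 match(es) in o → 4 row(s).
Total: 24 rows.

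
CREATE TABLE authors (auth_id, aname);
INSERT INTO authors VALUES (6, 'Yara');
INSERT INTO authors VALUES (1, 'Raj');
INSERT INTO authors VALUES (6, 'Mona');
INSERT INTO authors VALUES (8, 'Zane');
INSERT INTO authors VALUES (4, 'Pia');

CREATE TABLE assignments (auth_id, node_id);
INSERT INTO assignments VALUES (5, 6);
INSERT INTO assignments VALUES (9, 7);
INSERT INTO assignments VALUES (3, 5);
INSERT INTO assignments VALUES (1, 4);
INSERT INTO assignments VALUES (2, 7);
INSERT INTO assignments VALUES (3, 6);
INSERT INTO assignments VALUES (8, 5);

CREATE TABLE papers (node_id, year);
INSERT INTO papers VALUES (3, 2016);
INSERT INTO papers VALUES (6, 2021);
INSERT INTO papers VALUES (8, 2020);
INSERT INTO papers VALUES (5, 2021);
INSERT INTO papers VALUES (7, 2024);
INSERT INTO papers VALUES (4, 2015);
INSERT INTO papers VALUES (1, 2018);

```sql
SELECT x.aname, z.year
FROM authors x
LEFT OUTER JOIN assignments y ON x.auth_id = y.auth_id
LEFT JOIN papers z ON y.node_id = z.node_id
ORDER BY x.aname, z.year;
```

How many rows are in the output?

Step 1 — x LEFT JOIN y on auth_id → 5 row(s).
Then LEFT JOIN `papers z` on node_id: each of those 5 rows is kept; rows whose y.node_id has no match in z get NULL for z's columns.
Result: 5 row(s).

5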